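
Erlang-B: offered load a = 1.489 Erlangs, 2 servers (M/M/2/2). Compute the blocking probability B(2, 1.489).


B(c,a) = (a^c/c!) / Σ_{k=0}^{c} a^k/k!
a^2/2! = 1.108561
Σ terms (k=0..2): 1.00000 + 1.48900 + 1.10856 = 3.597561
B = 1.108561/3.597561 = 0.308142

Final: 0.308142


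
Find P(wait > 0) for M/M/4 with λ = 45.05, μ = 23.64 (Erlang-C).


a = λ/μ = 1.9057; ρ = a/4 = 0.4764
P₀ = 0.144417 (from M/M/c formula)
C(c,a) = [a^c/(c!(1−ρ))]·P₀ = [13.18831/(24·0.5236)]·0.144417
= 1.04952·0.144417 = 0.151569

Final: 0.151569


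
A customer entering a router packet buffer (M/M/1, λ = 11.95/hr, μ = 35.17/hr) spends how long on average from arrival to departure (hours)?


W = 1/(μ−λ) = 1/(35.17 − 11.95) = 1/23.22 = 0.04307 hr

Final: 0.04307 hr


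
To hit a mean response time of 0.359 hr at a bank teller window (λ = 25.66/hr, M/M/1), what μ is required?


W = 1/(μ−λ) ⇒ μ − λ = 1/W = 1/0.359 = 2.7855
μ = λ + 1/W = 25.66 + 2.7855 = 28.4455 per hr

Final: 28.4455 /hr


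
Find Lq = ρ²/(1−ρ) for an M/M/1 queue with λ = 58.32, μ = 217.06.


ρ = 58.32/217.06 = 0.2687
Lq = ρ²/(1−ρ) = 0.07219/0.7313 = 0.09871

Final: 0.09871


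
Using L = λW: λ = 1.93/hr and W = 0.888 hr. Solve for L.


L = λW = 1.93·0.888 = 1.7138

Final: 1.7138


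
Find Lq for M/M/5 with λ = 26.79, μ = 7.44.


a = λ/μ = 3.6008; ρ = a/5 = 0.7202
P₀ = 0.022781
Lq = P₀·a^c·ρ / (c!·(1−ρ)²) = 0.022781·605.33933·0.7202/(120·0.07831)
= 1.05683

Final: 1.05683


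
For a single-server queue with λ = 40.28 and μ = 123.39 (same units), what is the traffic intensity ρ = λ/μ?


ρ = λ/μ = 40.28/123.39 = 0.3264

Final: 0.3264


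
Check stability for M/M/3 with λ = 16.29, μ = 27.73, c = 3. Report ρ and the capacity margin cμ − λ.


Total capacity cμ = 3·27.73 = 83.19/hr
ρ = λ/(cμ) = 16.29/83.19 = 0.1958
Stable ⇔ ρ < 1: YES
Spare capacity = cμ − λ = 83.19 − 16.29 = 66.90/hr

Final: ρ = 0.1958; stable; margin = 66.90/hr


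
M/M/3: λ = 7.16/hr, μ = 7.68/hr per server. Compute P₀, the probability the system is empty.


a = λ/μ = 7.16/7.68 = 0.9323; ρ = a/c = 0.3108
Σ_{k=0}^{2} a^k/k! (terms k=0..2) = 1.00000 + 0.93229 + 0.43458 = 2.36688
Tail: a^3/(3!(1−ρ)) = 0.81032/(6·0.6892) = 0.19595
P₀ = 1/(2.36688 + 0.19595) = 1/2.56282 = 0.390195

Final: 0.390195


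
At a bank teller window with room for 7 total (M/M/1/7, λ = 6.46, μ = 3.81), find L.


ρ = 6.46/3.81 = 1.6955
L = ρ[1 − (K+1)ρ^K + Kρ^(K+1)] / [(1−ρ)(1−ρ^(K+1))]
Numerator: 1.6955·(1 − 8·40.285875 + 7·68.306234) = 265.956400
Denominator: (-0.6955)·(-67.306234) = 46.814047
L = 265.956400/46.814047 = 5.6811

Final: 5.6811


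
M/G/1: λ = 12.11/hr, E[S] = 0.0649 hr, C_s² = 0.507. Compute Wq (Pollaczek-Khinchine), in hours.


ρ = λ·E[S] = 12.11·0.0649 = 0.7859
E[S²] = E[S]²(1+C_s²) = 0.0649²·(1+0.507) = 0.006347
Wq = λ·E[S²]/(2(1−ρ)) = 12.11·0.006347/(2·0.2141) = 0.17955 hr

Final: 0.17955 hr


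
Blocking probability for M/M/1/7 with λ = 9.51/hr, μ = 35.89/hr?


ρ = λ/μ = 9.51/35.89 = 0.2650
P_K = (1−ρ)ρ^K/(1−ρ^(K+1)) = (0.7350·0.00009172)/(1 − 0.00002430)
= 0.00006741/0.999976 = 0.00006742

Final: 0.00006742


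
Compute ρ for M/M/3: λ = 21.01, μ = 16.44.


ρ = λ/(cμ) = 21.01/(3·16.44) = 21.01/49.32 = 0.4260

Final: 0.4260


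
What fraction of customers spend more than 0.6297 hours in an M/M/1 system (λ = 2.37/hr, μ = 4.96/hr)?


W ~ Exponential(μ−λ) for M/M/1.
μ − λ = 4.96 − 2.37 = 2.5900
P(W > t) = e^{−(μ−λ)t} = e^{−1.6309} = 0.195749

Final: 0.195749


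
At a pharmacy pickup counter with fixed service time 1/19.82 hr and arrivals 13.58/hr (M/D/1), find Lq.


ρ = 13.58/19.82 = 0.6852
M/D/1: Lq = ρ²/(2(1−ρ)) = 0.4695/(2·0.3148) = 0.74556

Final: 0.74556


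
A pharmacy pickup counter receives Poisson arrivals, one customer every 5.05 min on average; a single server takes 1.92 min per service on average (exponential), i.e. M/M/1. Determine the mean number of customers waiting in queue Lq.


λ = 60/5.05 = 11.8812 /hr
μ = 60/1.92 = 31.2500 /hr
ρ = λ/μ = 11.8812/31.2500 = 0.3802
Lq = ρ²/(1−ρ) = 0.1446/0.6198 = 0.2332

Final: 0.2332


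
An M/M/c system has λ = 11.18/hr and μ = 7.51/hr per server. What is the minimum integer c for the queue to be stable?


Stability requires cμ > λ ⇔ c > λ/μ.
λ/μ = 11.18/7.51 = 1.4887
Minimum integer c = ⌊1.4887⌋ + 1 = 2
Check: 2·7.51 = 15.02 > 11.18, while 1·7.51 = 7.51 ≤ 11.18

Final: 2 servers


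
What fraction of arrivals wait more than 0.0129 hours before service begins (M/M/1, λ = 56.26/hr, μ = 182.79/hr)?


ρ = 56.26/182.79 = 0.3078
P(Wq > t) = ρ·e^{−(μ−λ)t} = 0.3078·e^{−1.6322}
= 0.3078·0.195492 = 0.060169

Final: 0.060169


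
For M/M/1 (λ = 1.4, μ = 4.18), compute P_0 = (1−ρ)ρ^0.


ρ = 1.4/4.18 = 0.3349
P_n = (1−ρ)·ρ^n = (1 − 0.3349)·0.3349^0 = 0.6651·1.000000 = 0.665072

Final: 0.665072


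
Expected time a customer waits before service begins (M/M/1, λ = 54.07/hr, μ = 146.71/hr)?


ρ = 54.07/146.71 = 0.3686
Wq = ρ/(μ−λ) = 0.3686/(146.71 − 54.07) = 0.3686/92.64 = 0.003978 hr

Final: 0.003978 hr


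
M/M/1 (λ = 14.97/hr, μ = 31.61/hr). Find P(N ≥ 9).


ρ = 14.97/31.61 = 0.4736
P(N ≥ n) = ρ^n = 0.4736^9 = 0.001198

Final: 0.001198


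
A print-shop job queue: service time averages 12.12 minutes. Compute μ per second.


μ = 1/(service time) in consistent units.
1 second = 0.0166667 min, so μ = 0.0166667/12.12 = 0.001375 per second

Final: 0.001375 /sec


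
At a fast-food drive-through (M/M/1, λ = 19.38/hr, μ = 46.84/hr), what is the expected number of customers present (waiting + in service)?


ρ = λ/μ = 19.38/46.84 = 0.4137
L = ρ/(1−ρ) = 0.4137/(1 − 0.4137) = 0.4137/0.5863 = 0.7058

Final: 0.7058


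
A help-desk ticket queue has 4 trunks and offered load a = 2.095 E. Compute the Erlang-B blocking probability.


B(c,a) = (a^c/c!) / Σ_{k=0}^{c} a^k/k!
a^4/4! = 0.802648
Σ terms (k=0..4): 1.00000 + 2.09500 + 2.19451 + 1.53250 + 0.80265 = 7.624661
B = 0.802648/7.624661 = 0.105270

Final: 0.105270


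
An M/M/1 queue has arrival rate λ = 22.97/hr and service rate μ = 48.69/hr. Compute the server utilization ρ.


ρ = λ/μ = 22.97/48.69 = 0.4718

Final: 0.4718


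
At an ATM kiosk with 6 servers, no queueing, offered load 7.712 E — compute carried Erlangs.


B(6,7.712) = 0.373743 (Erlang-B)
Carried load = a(1 − B) = 7.712·(1 − 0.373743) = 7.712·0.626257 = 4.8297 E

Final: 4.8297 Erlangs


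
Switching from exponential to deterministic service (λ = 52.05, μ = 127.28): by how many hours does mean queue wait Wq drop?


ρ = 52.05/127.28 = 0.4089
Wq(M/M/1) = ρ/(μ−λ) = 0.4089/75.23 = 0.005436 hr
Wq(M/D/1) = ρ/(2(μ−λ)) = 0.002718 hr
Savings = 0.005436 − 0.002718 = 0.002718 hr

Final: 0.002718 hr


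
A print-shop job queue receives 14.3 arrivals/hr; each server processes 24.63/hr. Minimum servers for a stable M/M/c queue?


Stability requires cμ > λ ⇔ c > λ/μ.
λ/μ = 14.3/24.63 = 0.5806
Minimum integer c = ⌊0.5806⌋ + 1 = 1
Check: 1·24.63 = 24.63 > 14.3, while 0·24.63 = 0.00 ≤ 14.3

Final: 1 servers


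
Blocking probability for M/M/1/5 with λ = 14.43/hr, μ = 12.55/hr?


ρ = λ/μ = 14.43/12.55 = 1.1498
P_K = (1−ρ)ρ^K/(1−ρ^(K+1)) = (-0.1498·2.009616)/(1 − 2.310658)
= -0.301042/-1.310658 = 0.229688

Final: 0.229688


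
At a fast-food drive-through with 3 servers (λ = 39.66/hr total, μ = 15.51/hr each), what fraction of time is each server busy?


ρ = λ/(cμ) = 39.66/(3·15.51) = 39.66/46.53 = 0.8524

Final: 0.8524


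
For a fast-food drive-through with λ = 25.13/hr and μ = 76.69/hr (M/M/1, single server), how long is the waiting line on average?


ρ = 25.13/76.69 = 0.3277
Lq = ρ²/(1−ρ) = 0.1074/0.6723 = 0.1597

Final: 0.1597


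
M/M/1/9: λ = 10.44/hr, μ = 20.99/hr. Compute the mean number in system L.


ρ = 10.44/20.99 = 0.4974
L = ρ[1 − (K+1)ρ^K + Kρ^(K+1)] / [(1−ρ)(1−ρ^(K+1))]
Numerator: 0.4974·(1 − 10·0.001863 + 9·0.0009266) = 0.492262
Denominator: (0.5026)·(0.999073) = 0.502155
L = 0.492262/0.502155 = 0.9803

Final: 0.9803


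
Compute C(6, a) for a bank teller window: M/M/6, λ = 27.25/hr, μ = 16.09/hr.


a = λ/μ = 1.6936; ρ = a/6 = 0.2823
P₀ = 0.183759 (from M/M/c formula)
C(c,a) = [a^c/(c!(1−ρ))]·P₀ = [23.59733/(720·0.7177)]·0.183759
= 0.04566·0.183759 = 0.008391

Final: 0.008391


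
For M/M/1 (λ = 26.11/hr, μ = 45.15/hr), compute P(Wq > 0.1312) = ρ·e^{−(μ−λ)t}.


ρ = 26.11/45.15 = 0.5783
P(Wq > t) = ρ·e^{−(μ−λ)t} = 0.5783·e^{−2.4980}
= 0.5783·0.082245 = 0.047562

Final: 0.047562


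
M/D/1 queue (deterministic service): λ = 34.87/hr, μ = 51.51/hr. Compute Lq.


ρ = 34.87/51.51 = 0.6770
M/D/1: Lq = ρ²/(2(1−ρ)) = 0.4583/(2·0.3230) = 0.70930

Final: 0.70930


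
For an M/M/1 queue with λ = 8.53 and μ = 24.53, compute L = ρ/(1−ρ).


ρ = λ/μ = 8.53/24.53 = 0.3477
L = ρ/(1−ρ) = 0.3477/(1 − 0.3477) = 0.3477/0.6523 = 0.5331

Final: 0.5331


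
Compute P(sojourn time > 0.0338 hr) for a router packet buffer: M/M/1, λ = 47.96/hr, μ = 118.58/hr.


W ~ Exponential(μ−λ) for M/M/1.
μ − λ = 118.58 − 47.96 = 70.6200
P(W > t) = e^{−(μ−λ)t} = e^{−2.3870} = 0.091909

Final: 0.091909


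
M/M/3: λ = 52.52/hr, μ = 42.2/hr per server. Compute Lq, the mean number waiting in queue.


a = λ/μ = 1.2445; ρ = a/3 = 0.4148
P₀ = 0.280264
Lq = P₀·a^c·ρ / (c!·(1−ρ)²) = 0.280264·1.92769·0.4148/(6·0.34240)
= 0.10910

Final: 0.10910


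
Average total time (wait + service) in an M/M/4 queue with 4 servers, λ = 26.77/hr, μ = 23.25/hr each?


a = 1.1514; ρ = 0.2878; P₀ = 0.315309
Lq = P₀·a^c·ρ/(c!(1−ρ)²) = 0.01311
Wq = Lq/λ = 0.01311/26.77 = 0.0004896 hr
W = Wq + 1/μ = 0.0004896 + 0.04301 = 0.04350 hr

Final: 0.04350 hr


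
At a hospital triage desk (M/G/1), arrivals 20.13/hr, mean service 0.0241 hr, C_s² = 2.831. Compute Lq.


ρ = λ·E[S] = 20.13·0.0241 = 0.4851
Lq = ρ²(1+C_s²)/(2(1−ρ)) = 0.2354·(1+2.831)/(2·0.5149)
= 0.2354·3.8310/1.0297 = 0.87561

Final: 0.87561


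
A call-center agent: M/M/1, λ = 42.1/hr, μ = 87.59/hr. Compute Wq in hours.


ρ = 42.1/87.59 = 0.4806
Wq = ρ/(μ−λ) = 0.4806/(87.59 − 42.1) = 0.4806/45.49 = 0.01057 hr

Final: 0.01057 hr


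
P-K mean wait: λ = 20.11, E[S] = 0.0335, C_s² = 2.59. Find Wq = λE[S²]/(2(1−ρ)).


ρ = λ·E[S] = 20.11·0.0335 = 0.6737
E[S²] = E[S]²(1+C_s²) = 0.0335²·(1+2.59) = 0.004029
Wq = λ·E[S²]/(2(1−ρ)) = 20.11·0.004029/(2·0.3263) = 0.12414 hr

Final: 0.12414 hr


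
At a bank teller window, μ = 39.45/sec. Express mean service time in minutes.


Mean service time = 1/μ = 1/39.45 second = 0.02535 second
In minutes: 0.02535 × 0.0166667 = 0.0004225 min

Final: 0.0004225 min


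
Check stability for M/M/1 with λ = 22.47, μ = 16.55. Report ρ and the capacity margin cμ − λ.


Total capacity cμ = 1·16.55 = 16.55/hr
ρ = λ/(cμ) = 22.47/16.55 = 1.3577
Stable ⇔ ρ < 1: NO
Spare capacity = cμ − λ = 16.55 − 22.47 = -5.92/hr

Final: ρ = 1.3577; unstable; margin = -5.92/hr


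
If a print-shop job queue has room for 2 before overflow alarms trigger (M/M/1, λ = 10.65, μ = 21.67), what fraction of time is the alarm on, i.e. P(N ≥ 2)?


ρ = 10.65/21.67 = 0.4915
P(N ≥ n) = ρ^n = 0.4915^2 = 0.241536

Final: 0.241536


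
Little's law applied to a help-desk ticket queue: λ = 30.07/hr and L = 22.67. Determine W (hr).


W = L/λ = 22.67/30.07 = 0.7539 hr

Final: 0.7539 hr


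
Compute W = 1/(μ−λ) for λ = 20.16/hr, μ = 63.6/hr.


W = 1/(μ−λ) = 1/(63.6 − 20.16) = 1/43.44 = 0.02302 hr

Final: 0.02302 hr


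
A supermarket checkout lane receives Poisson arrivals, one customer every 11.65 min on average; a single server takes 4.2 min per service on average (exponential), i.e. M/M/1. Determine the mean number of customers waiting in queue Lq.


λ = 60/11.65 = 5.1502 /hr
μ = 60/4.2 = 14.2857 /hr
ρ = λ/μ = 5.1502/14.2857 = 0.3605
Lq = ρ²/(1−ρ) = 0.1300/0.6395 = 0.2032

Final: 0.2032


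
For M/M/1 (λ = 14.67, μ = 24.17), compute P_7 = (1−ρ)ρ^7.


ρ = 14.67/24.17 = 0.6070
P_n = (1−ρ)·ρ^n = (1 − 0.6070)·0.6070^7 = 0.3930·0.030344 = 0.011927

Final: 0.011927


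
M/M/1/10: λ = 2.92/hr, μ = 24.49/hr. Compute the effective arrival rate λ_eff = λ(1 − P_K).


ρ = 0.1192; P_K = (1−ρ)ρ^10/(1−ρ^11) = 5.114e-10
λ_eff = λ(1 − P_K) = 2.92·(1 − 5.114e-10) = 2.92·1.000000 = 2.9200 /hr

Final: 2.9200 /hr


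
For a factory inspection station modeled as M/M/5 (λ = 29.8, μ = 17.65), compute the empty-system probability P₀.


a = λ/μ = 29.8/17.65 = 1.6884; ρ = a/c = 0.3377
Σ_{k=0}^{4} a^k/k! (terms k=0..4) = 1.00000 + 1.68839 + 1.42532 + 0.80216 + 0.33859 = 5.25446
Tail: a^5/(5!(1−ρ)) = 13.72012/(120·0.6623) = 0.17263
P₀ = 1/(5.25446 + 0.17263) = 1/5.42709 = 0.184261

Final: 0.184261


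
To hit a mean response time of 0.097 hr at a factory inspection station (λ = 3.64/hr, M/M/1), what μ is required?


W = 1/(μ−λ) ⇒ μ − λ = 1/W = 1/0.097 = 10.3093
μ = λ + 1/W = 3.64 + 10.3093 = 13.9493 per hr

Final: 13.9493 /hr


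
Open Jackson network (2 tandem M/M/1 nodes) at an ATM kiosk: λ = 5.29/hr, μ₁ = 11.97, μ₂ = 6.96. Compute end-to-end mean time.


Each node sees arrival rate λ = 5.29/hr (tandem ⇒ throughput preserved).
W₁ = 1/(μ₁−λ) = 1/(11.97−5.29) = 0.14970 hr
W₂ = 1/(μ₂−λ) = 1/(6.96−5.29) = 0.59880 hr
W_total = W₁ + W₂ = 0.14970 + 0.59880 = 0.74850 hr

Final: 0.74850 hr


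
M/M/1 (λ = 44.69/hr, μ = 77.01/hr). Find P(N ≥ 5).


ρ = 44.69/77.01 = 0.5803
P(N ≥ n) = ρ^n = 0.5803^5 = 0.065814

Final: 0.065814


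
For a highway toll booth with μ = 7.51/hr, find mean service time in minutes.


Mean service time = 1/μ = 1/7.51 hour = 0.13316 hour
In minutes: 0.13316 × 60 = 7.9893 min

Final: 7.9893 min


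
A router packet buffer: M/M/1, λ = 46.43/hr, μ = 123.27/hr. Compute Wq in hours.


ρ = 46.43/123.27 = 0.3767
Wq = ρ/(μ−λ) = 0.3767/(123.27 − 46.43) = 0.3767/76.84 = 0.004902 hr

Final: 0.004902 hr


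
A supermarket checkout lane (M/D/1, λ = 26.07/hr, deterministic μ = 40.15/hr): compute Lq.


ρ = 26.07/40.15 = 0.6493
M/D/1: Lq = ρ²/(2(1−ρ)) = 0.4216/(2·0.3507) = 0.60112

Final: 0.60112


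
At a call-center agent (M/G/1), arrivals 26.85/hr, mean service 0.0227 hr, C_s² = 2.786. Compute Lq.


ρ = λ·E[S] = 26.85·0.0227 = 0.6095
Lq = ρ²(1+C_s²)/(2(1−ρ)) = 0.3715·(1+2.786)/(2·0.3905)
= 0.3715·3.7860/0.7810 = 1.80080

Final: 1.80080


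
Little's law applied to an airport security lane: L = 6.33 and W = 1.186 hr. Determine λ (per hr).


λ = L/W = 6.33/1.186 = 5.3373 /hr

Final: 5.3373 /hr


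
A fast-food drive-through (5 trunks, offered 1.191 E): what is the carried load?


B(5,1.191) = 0.006078 (Erlang-B)
Carried load = a(1 − B) = 1.191·(1 − 0.006078) = 1.191·0.993922 = 1.1838 E

Final: 1.1838 Erlangs


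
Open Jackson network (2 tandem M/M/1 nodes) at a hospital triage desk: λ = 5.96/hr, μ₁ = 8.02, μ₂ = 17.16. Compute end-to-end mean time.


Each node sees arrival rate λ = 5.96/hr (tandem ⇒ throughput preserved).
W₁ = 1/(μ₁−λ) = 1/(8.02−5.96) = 0.48544 hr
W₂ = 1/(μ₂−λ) = 1/(17.16−5.96) = 0.08929 hr
W_total = W₁ + W₂ = 0.48544 + 0.08929 = 0.57472 hr

Final: 0.57472 hr


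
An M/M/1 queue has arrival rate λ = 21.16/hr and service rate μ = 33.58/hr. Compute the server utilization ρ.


ρ = λ/μ = 21.16/33.58 = 0.6301

Final: 0.6301


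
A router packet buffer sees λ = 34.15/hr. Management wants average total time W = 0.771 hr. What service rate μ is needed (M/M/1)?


W = 1/(μ−λ) ⇒ μ − λ = 1/W = 1/0.771 = 1.2970
μ = λ + 1/W = 34.15 + 1.2970 = 35.4470 per hr

Final: 35.4470 /hr


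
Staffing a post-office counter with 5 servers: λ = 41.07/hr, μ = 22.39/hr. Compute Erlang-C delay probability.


a = λ/μ = 1.8343; ρ = a/5 = 0.3669
P₀ = 0.158975 (from M/M/c formula)
C(c,a) = [a^c/(c!(1−ρ))]·P₀ = [20.76601/(120·0.6331)]·0.158975
= 0.27332·0.158975 = 0.043451

Final: 0.043451


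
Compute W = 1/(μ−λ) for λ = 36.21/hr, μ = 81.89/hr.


W = 1/(μ−λ) = 1/(81.89 − 36.21) = 1/45.68 = 0.02189 hr

Final: 0.02189 hr


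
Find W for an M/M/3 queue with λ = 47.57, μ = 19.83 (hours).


a = 2.3989; ρ = 0.7996; P₀ = 0.056309
Lq = P₀·a^c·ρ/(c!(1−ρ)²) = 2.58039
Wq = Lq/λ = 2.58039/47.57 = 0.05424 hr
W = Wq + 1/μ = 0.05424 + 0.05043 = 0.10467 hr

Final: 0.10467 hr


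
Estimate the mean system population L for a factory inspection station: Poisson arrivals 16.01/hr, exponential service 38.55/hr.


ρ = λ/μ = 16.01/38.55 = 0.4153
L = ρ/(1−ρ) = 0.4153/(1 − 0.4153) = 0.4153/0.5847 = 0.7103

Final: 0.7103


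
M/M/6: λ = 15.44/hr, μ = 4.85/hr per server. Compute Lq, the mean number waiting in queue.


a = λ/μ = 3.1835; ρ = a/6 = 0.5306
P₀ = 0.040465
Lq = P₀·a^c·ρ / (c!·(1−ρ)²) = 0.040465·1040.95833·0.5306/(720·0.22035)
= 0.14087

Final: 0.14087


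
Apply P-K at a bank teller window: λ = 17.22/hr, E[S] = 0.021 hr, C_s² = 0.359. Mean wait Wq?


ρ = λ·E[S] = 17.22·0.021 = 0.3616
E[S²] = E[S]²(1+C_s²) = 0.021²·(1+0.359) = 0.0005993
Wq = λ·E[S²]/(2(1−ρ)) = 17.22·0.0005993/(2·0.6384) = 0.008083 hr

Final: 0.008083 hr


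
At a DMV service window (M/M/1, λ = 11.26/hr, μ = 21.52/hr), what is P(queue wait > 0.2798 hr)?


ρ = 11.26/21.52 = 0.5232
P(Wq > t) = ρ·e^{−(μ−λ)t} = 0.5232·e^{−2.8707}
= 0.5232·0.056657 = 0.029645

Final: 0.029645


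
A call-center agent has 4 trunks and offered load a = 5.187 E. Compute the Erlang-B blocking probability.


B(c,a) = (a^c/c!) / Σ_{k=0}^{c} a^k/k!
a^4/4! = 30.161557
Σ terms (k=0..4): 1.00000 + 5.18700 + 13.45248 + 23.25935 + 30.16156 = 73.060387
B = 30.161557/73.060387 = 0.412831

Final: 0.412831


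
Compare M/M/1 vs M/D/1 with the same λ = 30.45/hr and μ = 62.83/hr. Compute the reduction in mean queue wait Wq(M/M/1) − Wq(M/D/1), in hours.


ρ = 30.45/62.83 = 0.4846
Wq(M/M/1) = ρ/(μ−λ) = 0.4846/32.38 = 0.01497 hr
Wq(M/D/1) = ρ/(2(μ−λ)) = 0.007484 hr
Savings = 0.01497 − 0.007484 = 0.007484 hr

Final: 0.007484 hr


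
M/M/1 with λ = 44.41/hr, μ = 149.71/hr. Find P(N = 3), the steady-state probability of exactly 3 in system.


ρ = 44.41/149.71 = 0.2966
P_n = (1−ρ)·ρ^n = (1 − 0.2966)·0.2966^3 = 0.7034·0.026103 = 0.018360

Final: 0.018360


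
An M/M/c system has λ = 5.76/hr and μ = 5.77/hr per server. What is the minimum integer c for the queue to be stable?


Stability requires cμ > λ ⇔ c > λ/μ.
λ/μ = 5.76/5.77 = 0.9983
Minimum integer c = ⌊0.9983⌋ + 1 = 1
Check: 1·5.77 = 5.77 > 5.76, while 0·5.77 = 0.00 ≤ 5.76

Final: 1 servers


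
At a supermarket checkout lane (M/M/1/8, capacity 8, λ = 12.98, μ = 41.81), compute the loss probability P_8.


ρ = λ/μ = 12.98/41.81 = 0.3105
P_K = (1−ρ)ρ^K/(1−ρ^(K+1)) = (0.6895·0.00008629)/(1 − 0.00002679)
= 0.00005950/0.999973 = 0.00005950

Final: 0.00005950


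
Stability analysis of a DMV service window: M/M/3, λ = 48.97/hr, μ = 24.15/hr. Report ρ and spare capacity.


Total capacity cμ = 3·24.15 = 72.45/hr
ρ = λ/(cμ) = 48.97/72.45 = 0.6759
Stable ⇔ ρ < 1: YES
Spare capacity = cμ − λ = 72.45 − 48.97 = 23.48/hr

Final: ρ = 0.6759; stable; margin = 23.48/hr


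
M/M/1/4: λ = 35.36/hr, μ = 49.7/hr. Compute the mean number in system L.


ρ = 35.36/49.7 = 0.7115
L = ρ[1 − (K+1)ρ^K + Kρ^(K+1)] / [(1−ρ)(1−ρ^(K+1))]
Numerator: 0.7115·(1 − 5·0.256226 + 4·0.182297) = 0.318778
Denominator: (0.2885)·(0.817703) = 0.235933
L = 0.318778/0.235933 = 1.3511

Final: 1.3511


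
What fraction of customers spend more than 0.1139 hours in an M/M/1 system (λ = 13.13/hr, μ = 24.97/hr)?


W ~ Exponential(μ−λ) for M/M/1.
μ − λ = 24.97 − 13.13 = 11.8400
P(W > t) = e^{−(μ−λ)t} = e^{−1.3486} = 0.259610

Final: 0.259610


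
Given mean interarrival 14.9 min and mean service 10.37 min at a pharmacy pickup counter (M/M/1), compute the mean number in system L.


λ = 60/14.9 = 4.0268 /hr
μ = 60/10.37 = 5.7859 /hr
ρ = λ/μ = 4.0268/5.7859 = 0.6960
L = ρ/(1−ρ) = 0.6960/0.3040 = 2.2892

Final: 2.2892


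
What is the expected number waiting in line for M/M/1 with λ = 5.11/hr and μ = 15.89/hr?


ρ = 5.11/15.89 = 0.3216
Lq = ρ²/(1−ρ) = 0.1034/0.6784 = 0.1524

Final: 0.1524


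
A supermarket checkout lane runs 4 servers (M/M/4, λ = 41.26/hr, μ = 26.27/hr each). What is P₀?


a = λ/μ = 41.26/26.27 = 1.5706; ρ = a/c = 0.3927
Σ_{k=0}^{3} a^k/k! (terms k=0..3) = 1.00000 + 1.57061 + 1.23341 + 0.64574 = 4.44976
Tail: a^4/(4!(1−ρ)) = 6.08522/(24·0.6073) = 0.41747
P₀ = 1/(4.44976 + 0.41747) = 1/4.86724 = 0.205455

Final: 0.205455


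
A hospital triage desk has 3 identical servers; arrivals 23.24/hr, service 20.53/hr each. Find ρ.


ρ = λ/(cμ) = 23.24/(3·20.53) = 23.24/61.59 = 0.3773

Final: 0.3773


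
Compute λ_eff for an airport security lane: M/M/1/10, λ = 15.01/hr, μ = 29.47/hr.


ρ = 0.5093; P_K = (1−ρ)ρ^10/(1−ρ^11) = 0.0005768
λ_eff = λ(1 − P_K) = 15.01·(1 − 0.0005768) = 15.01·0.999423 = 15.0013 /hr

Final: 15.0013 /hr


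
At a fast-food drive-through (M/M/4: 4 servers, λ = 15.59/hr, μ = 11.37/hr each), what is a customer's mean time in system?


a = 1.3712; ρ = 0.3428; P₀ = 0.252212
Lq = P₀·a^c·ρ/(c!(1−ρ)²) = 0.02948
Wq = Lq/λ = 0.02948/15.59 = 0.001891 hr
W = Wq + 1/μ = 0.001891 + 0.08795 = 0.08984 hr

Final: 0.08984 hr


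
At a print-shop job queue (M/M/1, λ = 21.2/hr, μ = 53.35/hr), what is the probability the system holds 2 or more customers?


ρ = 21.2/53.35 = 0.3974
P(N ≥ n) = ρ^n = 0.3974^2 = 0.157908

Final: 0.157908


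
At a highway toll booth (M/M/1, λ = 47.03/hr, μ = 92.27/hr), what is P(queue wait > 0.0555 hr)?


ρ = 47.03/92.27 = 0.5097
P(Wq > t) = ρ·e^{−(μ−λ)t} = 0.5097·e^{−2.5108}
= 0.5097·0.081202 = 0.041388

Final: 0.041388


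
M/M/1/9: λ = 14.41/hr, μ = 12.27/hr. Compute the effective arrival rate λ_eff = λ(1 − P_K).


ρ = 1.1744; P_K = (1−ρ)ρ^9/(1−ρ^10) = 0.185718
λ_eff = λ(1 − P_K) = 14.41·(1 − 0.185718) = 14.41·0.814282 = 11.7338 /hr

Final: 11.7338 /hr


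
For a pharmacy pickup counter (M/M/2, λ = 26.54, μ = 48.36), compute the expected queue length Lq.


a = λ/μ = 0.5488; ρ = a/2 = 0.2744
P₀ = 0.569366
Lq = P₀·a^c·ρ / (c!·(1−ρ)²) = 0.569366·0.30118·0.2744/(2·0.52649)
= 0.04469

Final: 0.04469


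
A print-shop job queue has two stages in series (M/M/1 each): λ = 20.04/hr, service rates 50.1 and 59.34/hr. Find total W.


Each node sees arrival rate λ = 20.04/hr (tandem ⇒ throughput preserved).
W₁ = 1/(μ₁−λ) = 1/(50.1−20.04) = 0.03327 hr
W₂ = 1/(μ₂−λ) = 1/(59.34−20.04) = 0.02545 hr
W_total = W₁ + W₂ = 0.03327 + 0.02545 = 0.05871 hr

Final: 0.05871 hr


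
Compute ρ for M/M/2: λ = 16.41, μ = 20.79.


ρ = λ/(cμ) = 16.41/(2·20.79) = 16.41/41.58 = 0.3947

Final: 0.3947


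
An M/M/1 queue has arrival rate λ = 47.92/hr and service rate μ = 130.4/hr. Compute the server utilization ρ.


ρ = λ/μ = 47.92/130.4 = 0.3675

Final: 0.3675


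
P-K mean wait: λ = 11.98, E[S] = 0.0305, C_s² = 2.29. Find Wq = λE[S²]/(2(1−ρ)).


ρ = λ·E[S] = 11.98·0.0305 = 0.3654
E[S²] = E[S]²(1+C_s²) = 0.0305²·(1+2.29) = 0.003061
Wq = λ·E[S²]/(2(1−ρ)) = 11.98·0.003061/(2·0.6346) = 0.02889 hr

Final: 0.02889 hr


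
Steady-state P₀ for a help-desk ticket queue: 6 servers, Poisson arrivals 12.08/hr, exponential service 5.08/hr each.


a = λ/μ = 12.08/5.08 = 2.3780; ρ = a/c = 0.3963
Σ_{k=0}^{5} a^k/k! (terms k=0..5) = 1.00000 + 2.37795 + 2.82733 + 2.24109 + 1.33230 + 0.63363 = 10.41230
Tail: a^6/(6!(1−ρ)) = 180.80870/(720·0.6037) = 0.41599
P₀ = 1/(10.41230 + 0.41599) = 1/10.82829 = 0.092351

Final: 0.092351


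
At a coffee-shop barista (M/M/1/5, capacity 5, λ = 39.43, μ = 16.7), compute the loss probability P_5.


ρ = λ/μ = 39.43/16.7 = 2.3611
P_K = (1−ρ)ρ^K/(1−ρ^(K+1)) = (-1.3611·73.375577)/(1 − 173.245449)
= -99.869872/-172.245449 = 0.579811

Final: 0.579811


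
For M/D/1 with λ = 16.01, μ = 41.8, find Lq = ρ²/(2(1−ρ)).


ρ = 16.01/41.8 = 0.3830
M/D/1: Lq = ρ²/(2(1−ρ)) = 0.1467/(2·0.6170) = 0.11888

Final: 0.11888


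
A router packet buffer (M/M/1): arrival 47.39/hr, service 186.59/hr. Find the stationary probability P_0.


ρ = 47.39/186.59 = 0.2540
P_n = (1−ρ)·ρ^n = (1 − 0.2540)·0.2540^0 = 0.7460·1.000000 = 0.746021

Final: 0.746021


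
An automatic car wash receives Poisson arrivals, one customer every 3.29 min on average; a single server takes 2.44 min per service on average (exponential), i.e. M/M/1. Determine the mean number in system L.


λ = 60/3.29 = 18.2371 /hr
μ = 60/2.44 = 24.5902 /hr
ρ = λ/μ = 18.2371/24.5902 = 0.7416
L = ρ/(1−ρ) = 0.7416/0.2584 = 2.8706

Final: 2.8706


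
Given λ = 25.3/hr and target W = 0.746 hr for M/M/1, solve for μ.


W = 1/(μ−λ) ⇒ μ − λ = 1/W = 1/0.746 = 1.3405
μ = λ + 1/W = 25.3 + 1.3405 = 26.6405 per hr

Final: 26.6405 /hr


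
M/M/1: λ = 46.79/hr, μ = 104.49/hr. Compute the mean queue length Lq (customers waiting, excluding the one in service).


ρ = 46.79/104.49 = 0.4478
Lq = ρ²/(1−ρ) = 0.2005/0.5522 = 0.3631

Final: 0.3631


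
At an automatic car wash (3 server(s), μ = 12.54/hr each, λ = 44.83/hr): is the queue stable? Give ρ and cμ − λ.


Total capacity cμ = 3·12.54 = 37.62/hr
ρ = λ/(cμ) = 44.83/37.62 = 1.1917
Stable ⇔ ρ < 1: NO
Spare capacity = cμ − λ = 37.62 − 44.83 = -7.21/hr

Final: ρ = 1.1917; unstable; margin = -7.21/hr


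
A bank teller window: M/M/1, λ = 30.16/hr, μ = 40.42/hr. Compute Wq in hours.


ρ = 30.16/40.42 = 0.7462
Wq = ρ/(μ−λ) = 0.7462/(40.42 − 30.16) = 0.7462/10.26 = 0.07273 hr

Final: 0.07273 hr


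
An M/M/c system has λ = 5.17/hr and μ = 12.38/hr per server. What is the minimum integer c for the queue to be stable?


Stability requires cμ > λ ⇔ c > λ/μ.
λ/μ = 5.17/12.38 = 0.4176
Minimum integer c = ⌊0.4176⌋ + 1 = 1
Check: 1·12.38 = 12.38 > 5.17, while 0·12.38 = 0.00 ≤ 5.17

Final: 1 servers


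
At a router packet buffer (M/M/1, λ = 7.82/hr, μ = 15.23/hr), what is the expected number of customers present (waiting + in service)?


ρ = λ/μ = 7.82/15.23 = 0.5135
L = ρ/(1−ρ) = 0.5135/(1 − 0.5135) = 0.5135/0.4865 = 1.0553

Final: 1.0553


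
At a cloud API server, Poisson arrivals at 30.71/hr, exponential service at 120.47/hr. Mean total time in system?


W = 1/(μ−λ) = 1/(120.47 − 30.71) = 1/89.76 = 0.01114 hr

Final: 0.01114 hr


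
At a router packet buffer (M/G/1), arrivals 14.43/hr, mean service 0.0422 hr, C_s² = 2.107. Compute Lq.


ρ = λ·E[S] = 14.43·0.0422 = 0.6089
Lq = ρ²(1+C_s²)/(2(1−ρ)) = 0.3708·(1+2.107)/(2·0.3911)
= 0.3708·3.1070/0.7821 = 1.47310

Final: 1.47310


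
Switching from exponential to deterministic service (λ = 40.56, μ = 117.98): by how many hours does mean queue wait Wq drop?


ρ = 40.56/117.98 = 0.3438
Wq(M/M/1) = ρ/(μ−λ) = 0.3438/77.42 = 0.004441 hr
Wq(M/D/1) = ρ/(2(μ−λ)) = 0.002220 hr
Savings = 0.004441 − 0.002220 = 0.002220 hr

Final: 0.002220 hr


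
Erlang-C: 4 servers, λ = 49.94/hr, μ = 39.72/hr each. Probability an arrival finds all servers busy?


a = λ/μ = 1.2573; ρ = a/4 = 0.3143
P₀ = 0.283221 (from M/M/c formula)
C(c,a) = [a^c/(c!(1−ρ))]·P₀ = [2.49895/(24·0.6857)]·0.283221
= 0.15185·0.283221 = 0.043008

Final: 0.043008


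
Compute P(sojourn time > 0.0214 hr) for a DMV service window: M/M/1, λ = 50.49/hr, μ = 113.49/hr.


W ~ Exponential(μ−λ) for M/M/1.
μ − λ = 113.49 − 50.49 = 63.0000
P(W > t) = e^{−(μ−λ)t} = e^{−1.3482} = 0.259707

Final: 0.259707


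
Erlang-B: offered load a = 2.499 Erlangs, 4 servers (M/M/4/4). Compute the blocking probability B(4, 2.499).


B(c,a) = (a^c/c!) / Σ_{k=0}^{c} a^k/k!
a^4/4! = 1.625002
Σ terms (k=0..4): 1.00000 + 2.49900 + 3.12250 + 2.60104 + 1.62500 = 10.847545
B = 1.625002/10.847545 = 0.149804

Final: 0.149804


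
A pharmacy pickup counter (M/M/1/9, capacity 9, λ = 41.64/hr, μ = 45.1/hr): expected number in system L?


ρ = 41.64/45.1 = 0.9233
L = ρ[1 − (K+1)ρ^K + Kρ^(K+1)] / [(1−ρ)(1−ρ^(K+1))]
Numerator: 0.9233·(1 − 10·0.487537 + 9·0.450134) = 0.162346
Denominator: (0.07672)·(0.549866) = 0.042185
L = 0.162346/0.042185 = 3.8484

Final: 3.8484


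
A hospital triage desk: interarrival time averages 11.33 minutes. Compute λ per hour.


λ = 1/(interarrival time) in consistent units.
1 hour = 60 min, so λ = 60/11.33 = 5.2957 per hour

Final: 5.2957 /hr


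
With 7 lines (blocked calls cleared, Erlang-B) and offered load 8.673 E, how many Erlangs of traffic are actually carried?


B(7,8.673) = 0.344784 (Erlang-B)
Carried load = a(1 − B) = 8.673·(1 − 0.344784) = 8.673·0.655216 = 5.6827 E

Final: 5.6827 Erlangs


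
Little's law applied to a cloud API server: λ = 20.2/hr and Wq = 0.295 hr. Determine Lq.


Lq = λWq = 20.2·0.295 = 5.9590

Final: 5.9590


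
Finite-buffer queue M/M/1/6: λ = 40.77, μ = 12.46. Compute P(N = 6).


ρ = λ/μ = 40.77/12.46 = 3.2721
P_K = (1−ρ)ρ^K/(1−ρ^(K+1)) = (-2.2721·1227.258404)/(1 − 4015.676175)
= -2788.417770/-4014.676175 = 0.694556

Final: 0.694556


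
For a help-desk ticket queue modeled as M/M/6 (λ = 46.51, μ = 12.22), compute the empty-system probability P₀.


a = λ/μ = 46.51/12.22 = 3.8061; ρ = a/c = 0.6343
Σ_{k=0}^{5} a^k/k! (terms k=0..5) = 1.00000 + 3.80606 + 7.24303 + 9.18912 + 8.74358 + 6.65571 = 36.63750
Tail: a^6/(6!(1−ρ)) = 3039.84053/(720·0.3657) = 11.54633
P₀ = 1/(36.63750 + 11.54633) = 1/48.18383 = 0.020754

Final: 0.020754


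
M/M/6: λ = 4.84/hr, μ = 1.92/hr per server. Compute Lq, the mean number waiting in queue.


a = λ/μ = 2.5208; ρ = a/6 = 0.4201
P₀ = 0.079914
Lq = P₀·a^c·ρ / (c!·(1−ρ)²) = 0.079914·256.60481·0.4201/(720·0.33624)
= 0.03559

Final: 0.03559


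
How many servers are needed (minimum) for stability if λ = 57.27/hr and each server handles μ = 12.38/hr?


Stability requires cμ > λ ⇔ c > λ/μ.
λ/μ = 57.27/12.38 = 4.6260
Minimum integer c = ⌊4.6260⌋ + 1 = 5
Check: 5·12.38 = 61.90 > 57.27, while 4·12.38 = 49.52 ≤ 57.27

Final: 5 servers


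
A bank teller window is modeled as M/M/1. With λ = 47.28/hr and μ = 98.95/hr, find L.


ρ = λ/μ = 47.28/98.95 = 0.4778
L = ρ/(1−ρ) = 0.4778/(1 − 0.4778) = 0.4778/0.5222 = 0.9150

Final: 0.9150


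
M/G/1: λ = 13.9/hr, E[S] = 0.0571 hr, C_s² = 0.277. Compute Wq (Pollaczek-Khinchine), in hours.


ρ = λ·E[S] = 13.9·0.0571 = 0.7937
E[S²] = E[S]²(1+C_s²) = 0.0571²·(1+0.277) = 0.004164
Wq = λ·E[S²]/(2(1−ρ)) = 13.9·0.004164/(2·0.2063) = 0.14026 hr

Final: 0.14026 hr


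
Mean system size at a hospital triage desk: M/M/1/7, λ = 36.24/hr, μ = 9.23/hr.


ρ = 36.24/9.23 = 3.9263
L = ρ[1 − (K+1)ρ^K + Kρ^(K+1)] / [(1−ρ)(1−ρ^(K+1))]
Numerator: 3.9263·(1 − 8·14384.852592 + 7·56479.637914) = 1100469.590737
Denominator: (-2.9263)·(-56478.637914) = 165274.974005
L = 1100469.590737/165274.974005 = 6.6584

Final: 6.6584


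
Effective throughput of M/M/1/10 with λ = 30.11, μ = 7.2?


ρ = 4.1819; P_K = (1−ρ)ρ^10/(1−ρ^11) = 0.760877
λ_eff = λ(1 − P_K) = 30.11·(1 − 0.760877) = 30.11·0.239123 = 7.2000 /hr

Final: 7.2000 /hr


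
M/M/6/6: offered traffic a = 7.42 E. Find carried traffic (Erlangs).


B(6,7.42) = 0.356843 (Erlang-B)
Carried load = a(1 − B) = 7.42·(1 − 0.356843) = 7.42·0.643157 = 4.7722 E

Final: 4.7722 Erlangs


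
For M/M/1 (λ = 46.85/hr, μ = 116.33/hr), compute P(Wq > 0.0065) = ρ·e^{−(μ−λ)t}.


ρ = 46.85/116.33 = 0.4027
P(Wq > t) = ρ·e^{−(μ−λ)t} = 0.4027·e^{−0.4516}
= 0.4027·0.636596 = 0.256379

Final: 0.256379


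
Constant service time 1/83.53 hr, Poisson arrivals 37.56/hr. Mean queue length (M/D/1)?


ρ = 37.56/83.53 = 0.4497
M/D/1: Lq = ρ²/(2(1−ρ)) = 0.2022/(2·0.5503) = 0.18370

Final: 0.18370


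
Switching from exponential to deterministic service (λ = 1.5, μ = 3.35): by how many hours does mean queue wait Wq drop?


ρ = 1.5/3.35 = 0.4478
Wq(M/M/1) = ρ/(μ−λ) = 0.4478/1.85 = 0.24203 hr
Wq(M/D/1) = ρ/(2(μ−λ)) = 0.12102 hr
Savings = 0.24203 − 0.12102 = 0.12102 hr

Final: 0.12102 hr


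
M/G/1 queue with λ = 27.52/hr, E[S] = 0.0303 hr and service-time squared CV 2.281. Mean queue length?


ρ = λ·E[S] = 27.52·0.0303 = 0.8339
Lq = ρ²(1+C_s²)/(2(1−ρ)) = 0.6953·(1+2.281)/(2·0.1661)
= 0.6953·3.2810/0.3323 = 6.86552

Final: 6.86552


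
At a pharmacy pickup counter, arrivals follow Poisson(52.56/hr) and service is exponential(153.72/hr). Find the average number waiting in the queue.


ρ = 52.56/153.72 = 0.3419
Lq = ρ²/(1−ρ) = 0.1169/0.6581 = 0.1777

Final: 0.1777


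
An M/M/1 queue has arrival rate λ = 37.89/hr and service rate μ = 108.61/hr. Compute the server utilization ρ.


ρ = λ/μ = 37.89/108.61 = 0.3489

Final: 0.3489


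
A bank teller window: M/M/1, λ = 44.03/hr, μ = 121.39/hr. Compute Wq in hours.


ρ = 44.03/121.39 = 0.3627
Wq = ρ/(μ−λ) = 0.3627/(121.39 − 44.03) = 0.3627/77.36 = 0.004689 hr

Final: 0.004689 hr


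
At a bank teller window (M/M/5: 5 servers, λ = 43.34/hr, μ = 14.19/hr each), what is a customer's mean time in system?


a = 3.0543; ρ = 0.6109; P₀ = 0.043889
Lq = P₀·a^c·ρ/(c!(1−ρ)²) = 0.39212
Wq = Lq/λ = 0.39212/43.34 = 0.009047 hr
W = Wq + 1/μ = 0.009047 + 0.07047 = 0.07952 hr

Final: 0.07952 hr


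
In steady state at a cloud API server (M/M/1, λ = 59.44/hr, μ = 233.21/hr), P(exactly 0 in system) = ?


ρ = 59.44/233.21 = 0.2549
P_n = (1−ρ)·ρ^n = (1 − 0.2549)·0.2549^0 = 0.7451·1.000000 = 0.745122

Final: 0.745122


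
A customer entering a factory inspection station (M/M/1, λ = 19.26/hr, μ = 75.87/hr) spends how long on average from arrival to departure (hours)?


W = 1/(μ−λ) = 1/(75.87 − 19.26) = 1/56.61 = 0.01766 hr

Final: 0.01766 hr


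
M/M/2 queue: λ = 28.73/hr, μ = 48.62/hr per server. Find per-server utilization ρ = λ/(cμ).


ρ = λ/(cμ) = 28.73/(2·48.62) = 28.73/97.24 = 0.2955

Final: 0.2955


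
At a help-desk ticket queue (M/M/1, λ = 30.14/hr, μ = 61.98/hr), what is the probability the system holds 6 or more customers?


ρ = 30.14/61.98 = 0.4863
P(N ≥ n) = ρ^n = 0.4863^6 = 0.013224

Final: 0.013224


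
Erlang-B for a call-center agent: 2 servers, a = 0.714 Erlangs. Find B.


B(c,a) = (a^c/c!) / Σ_{k=0}^{c} a^k/k!
a^2/2! = 0.254898
Σ terms (k=0..2): 1.00000 + 0.71400 + 0.25490 = 1.968898
B = 0.254898/1.968898 = 0.129462

Final: 0.129462


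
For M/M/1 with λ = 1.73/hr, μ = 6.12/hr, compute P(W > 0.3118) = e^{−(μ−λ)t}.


W ~ Exponential(μ−λ) for M/M/1.
μ − λ = 6.12 − 1.73 = 4.3900
P(W > t) = e^{−(μ−λ)t} = e^{−1.3688} = 0.254412

Final: 0.254412


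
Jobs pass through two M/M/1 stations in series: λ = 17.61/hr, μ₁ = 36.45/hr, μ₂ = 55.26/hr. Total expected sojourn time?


Each node sees arrival rate λ = 17.61/hr (tandem ⇒ throughput preserved).
W₁ = 1/(μ₁−λ) = 1/(36.45−17.61) = 0.05308 hr
W₂ = 1/(μ₂−λ) = 1/(55.26−17.61) = 0.02656 hr
W_total = W₁ + W₂ = 0.05308 + 0.02656 = 0.07964 hr

Final: 0.07964 hr


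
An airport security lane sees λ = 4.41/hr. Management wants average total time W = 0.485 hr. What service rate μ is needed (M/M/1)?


W = 1/(μ−λ) ⇒ μ − λ = 1/W = 1/0.485 = 2.0619
μ = λ + 1/W = 4.41 + 2.0619 = 6.4719 per hr

Final: 6.4719 /hr


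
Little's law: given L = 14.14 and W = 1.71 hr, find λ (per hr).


λ = L/W = 14.14/1.71 = 8.2690 /hr

Final: 8.2690 /hr


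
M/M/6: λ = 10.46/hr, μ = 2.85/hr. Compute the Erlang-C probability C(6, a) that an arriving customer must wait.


a = λ/μ = 3.6702; ρ = a/6 = 0.6117
P₀ = 0.024098 (from M/M/c formula)
C(c,a) = [a^c/(c!(1−ρ))]·P₀ = [2444.11112/(720·0.3883)]·0.024098
= 8.74211·0.024098 = 0.210670

Final: 0.210670


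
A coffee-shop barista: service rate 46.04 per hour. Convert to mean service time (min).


Mean service time = 1/μ = 1/46.04 hour = 0.02172 hour
In minutes: 0.02172 × 60 = 1.3032 min

Final: 1.3032 min


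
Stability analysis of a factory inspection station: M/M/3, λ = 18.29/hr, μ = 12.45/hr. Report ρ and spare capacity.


Total capacity cμ = 3·12.45 = 37.35/hr
ρ = λ/(cμ) = 18.29/37.35 = 0.4897
Stable ⇔ ρ < 1: YES
Spare capacity = cμ − λ = 37.35 − 18.29 = 19.06/hr

Final: ρ = 0.4897; stable; margin = 19.06/hr


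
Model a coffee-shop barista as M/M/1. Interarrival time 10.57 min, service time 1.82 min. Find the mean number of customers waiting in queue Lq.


λ = 60/10.57 = 5.6764 /hr
μ = 60/1.82 = 32.9670 /hr
ρ = λ/μ = 5.6764/32.9670 = 0.1722
Lq = ρ²/(1−ρ) = 0.02965/0.8278 = 0.03581

Final: 0.03581


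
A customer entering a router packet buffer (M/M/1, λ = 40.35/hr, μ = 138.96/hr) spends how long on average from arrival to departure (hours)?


W = 1/(μ−λ) = 1/(138.96 − 40.35) = 1/98.61 = 0.01014 hr

Final: 0.01014 hr


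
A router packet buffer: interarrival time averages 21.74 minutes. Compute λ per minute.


λ = 1/(interarrival time) in consistent units.
1 minute = 1 min, so λ = 1/21.74 = 0.04600 per minute

Final: 0.04600 /min


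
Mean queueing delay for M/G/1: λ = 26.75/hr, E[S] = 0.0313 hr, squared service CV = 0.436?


ρ = λ·E[S] = 26.75·0.0313 = 0.8373
E[S²] = E[S]²(1+C_s²) = 0.0313²·(1+0.436) = 0.001407
Wq = λ·E[S²]/(2(1−ρ)) = 26.75·0.001407/(2·0.1627) = 0.11563 hr

Final: 0.11563 hr


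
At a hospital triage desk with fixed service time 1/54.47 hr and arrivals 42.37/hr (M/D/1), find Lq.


ρ = 42.37/54.47 = 0.7779
M/D/1: Lq = ρ²/(2(1−ρ)) = 0.6051/(2·0.2221) = 1.36190

Final: 1.36190


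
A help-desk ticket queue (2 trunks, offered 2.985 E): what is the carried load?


B(2,2.985) = 0.527850 (Erlang-B)
Carried load = a(1 − B) = 2.985·(1 − 0.527850) = 2.985·0.472150 = 1.4094 E

Final: 1.4094 Erlangs


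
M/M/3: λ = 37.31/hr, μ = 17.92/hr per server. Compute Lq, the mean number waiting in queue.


a = λ/μ = 2.0820; ρ = a/3 = 0.6940
P₀ = 0.098373
Lq = P₀·a^c·ρ / (c!·(1−ρ)²) = 0.098373·9.02530·0.6940/(6·0.09363)
= 1.09683

Final: 1.09683


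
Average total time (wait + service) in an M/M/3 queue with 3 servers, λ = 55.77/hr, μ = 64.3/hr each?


a = 0.8673; ρ = 0.2891; P₀ = 0.417283
Lq = P₀·a^c·ρ/(c!(1−ρ)²) = 0.02596
Wq = Lq/λ = 0.02596/55.77 = 0.0004655 hr
W = Wq + 1/μ = 0.0004655 + 0.01555 = 0.01602 hr

Final: 0.01602 hr


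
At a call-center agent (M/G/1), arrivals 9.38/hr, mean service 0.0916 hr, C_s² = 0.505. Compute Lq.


ρ = λ·E[S] = 9.38·0.0916 = 0.8592
Lq = ρ²(1+C_s²)/(2(1−ρ)) = 0.7382·(1+0.505)/(2·0.1408)
= 0.7382·1.5050/0.2816 = 3.94571

Final: 3.94571


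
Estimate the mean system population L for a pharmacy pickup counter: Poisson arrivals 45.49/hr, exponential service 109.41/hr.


ρ = λ/μ = 45.49/109.41 = 0.4158
L = ρ/(1−ρ) = 0.4158/(1 − 0.4158) = 0.4158/0.5842 = 0.7117

Final: 0.7117
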